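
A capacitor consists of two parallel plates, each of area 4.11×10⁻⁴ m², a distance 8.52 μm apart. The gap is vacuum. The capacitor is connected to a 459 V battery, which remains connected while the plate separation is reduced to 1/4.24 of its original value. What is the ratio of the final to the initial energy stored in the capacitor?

Battery connected ⇒ V is held fixed.
C₂ = 4.24 C₁ and U = ½CV², so U₂/U₁ = C₂/C₁ = 4.24.

U₂/U₁ ≈ 4.24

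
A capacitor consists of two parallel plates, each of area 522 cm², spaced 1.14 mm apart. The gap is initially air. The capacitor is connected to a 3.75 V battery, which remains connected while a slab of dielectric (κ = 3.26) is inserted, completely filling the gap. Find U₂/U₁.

Battery connected ⇒ V is held fixed.
C₂ = 3.26 C₁ and U = ½CV², so U₂/U₁ = C₂/C₁ = 3.26.

3.26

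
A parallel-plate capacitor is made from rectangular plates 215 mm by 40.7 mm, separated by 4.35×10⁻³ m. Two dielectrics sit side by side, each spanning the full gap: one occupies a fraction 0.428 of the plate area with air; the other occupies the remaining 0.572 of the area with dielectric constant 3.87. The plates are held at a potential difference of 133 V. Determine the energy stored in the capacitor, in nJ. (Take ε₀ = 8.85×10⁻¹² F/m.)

U ≈ 416 nJ

A = 215 × 40.7 mm² = 8.75×10⁻³ m².
Side-by-side slabs ⇒ two capacitors in parallel, each spanning the full gap.
C₁ = κ₁ε₀A₁/d = 1.00 × 8.85×10⁻¹² × 3.75×10⁻³ / 4.35×10⁻³ = 7.62×10⁻¹² F.
C₂ = κ₂ε₀A₂/d = 3.87 × 8.85×10⁻¹² × 5.01×10⁻³ / 4.35×10⁻³ = 3.94×10⁻¹¹ F.
C = C₁ + C₂ = 4.70×10⁻¹¹ F.
U = ½CV² = ½ × 4.70×10⁻¹¹ × (133)² = 4.16×10⁻⁷ J.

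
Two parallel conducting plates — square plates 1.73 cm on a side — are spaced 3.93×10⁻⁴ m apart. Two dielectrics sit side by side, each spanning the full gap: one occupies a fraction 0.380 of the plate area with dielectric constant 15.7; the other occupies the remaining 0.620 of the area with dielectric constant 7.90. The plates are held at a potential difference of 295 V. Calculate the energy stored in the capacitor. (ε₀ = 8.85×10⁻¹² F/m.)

3.19 μJ

A = (1.73 cm)² = 2.99×10⁻⁴ m².
Side-by-side slabs ⇒ two capacitors in parallel, each spanning the full gap.
C₁ = κ₁ε₀A₁/d = 15.7 × 8.85×10⁻¹² × 1.14×10⁻⁴ / 3.93×10⁻⁴ = 4.02×10⁻¹¹ F.
C₂ = κ₂ε₀A₂/d = 7.90 × 8.85×10⁻¹² × 1.86×10⁻⁴ / 3.93×10⁻⁴ = 3.30×10⁻¹¹ F.
C = C₁ + C₂ = 7.32×10⁻¹¹ F.
U = ½CV² = ½ × 7.32×10⁻¹¹ × (295)² = 3.19×10⁻⁶ J.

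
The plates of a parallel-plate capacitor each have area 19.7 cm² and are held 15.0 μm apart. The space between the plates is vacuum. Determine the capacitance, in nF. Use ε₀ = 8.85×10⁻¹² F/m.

A = 19.7 cm² = 1.97×10⁻³ m².
C = ε₀A/d = 8.85×10⁻¹² × 1.97×10⁻³ / 1.50×10⁻⁵ = 1.16×10⁻⁹ F.

C ≈ 1.16 nF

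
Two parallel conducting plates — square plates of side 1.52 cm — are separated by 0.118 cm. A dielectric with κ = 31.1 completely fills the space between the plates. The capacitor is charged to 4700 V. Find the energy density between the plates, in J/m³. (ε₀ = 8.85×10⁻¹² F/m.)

u ≈ 2183 J/m³

E = V/d = 4700 / 1.18×10⁻³ = 3.98×10⁶ V/m.
u = ½κε₀E² = ½ × 31.1 × 8.85×10⁻¹² × (3.98×10⁶)² = 2.18×10³ J/m³.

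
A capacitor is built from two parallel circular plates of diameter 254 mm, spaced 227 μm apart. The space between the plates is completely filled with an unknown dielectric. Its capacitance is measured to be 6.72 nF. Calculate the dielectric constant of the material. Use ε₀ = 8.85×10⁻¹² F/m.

3.40

A = π(254/2 mm)² = 5.07×10⁻² m².
κ = Cd/(ε₀A) = 6.72×10⁻⁹ × 2.27×10⁻⁴ / (8.85×10⁻¹² × 5.07×10⁻²) = 3.40.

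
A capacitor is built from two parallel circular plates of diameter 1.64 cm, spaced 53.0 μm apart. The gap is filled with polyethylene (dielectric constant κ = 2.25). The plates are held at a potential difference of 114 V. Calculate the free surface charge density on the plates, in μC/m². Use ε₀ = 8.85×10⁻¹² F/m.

A = π(1.64/2 cm)² = 2.11×10⁻⁴ m².
C = κε₀A/d = 2.25 × 8.85×10⁻¹² × 2.11×10⁻⁴ / 5.30×10⁻⁵ = 7.94×10⁻¹¹ F.
σ = Q/A = CV/A = 7.94×10⁻¹¹ × 114 / 2.11×10⁻⁴ = 4.28×10⁻⁵ C/m².

σ ≈ 42.8 μC/m²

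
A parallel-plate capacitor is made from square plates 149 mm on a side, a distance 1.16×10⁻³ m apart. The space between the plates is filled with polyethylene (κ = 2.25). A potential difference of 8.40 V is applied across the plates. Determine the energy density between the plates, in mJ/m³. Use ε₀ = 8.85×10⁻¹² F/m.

E = V/d = 8.40 / 1.16×10⁻³ = 7.24×10³ V/m.
u = ½κε₀E² = ½ × 2.25 × 8.85×10⁻¹² × (7.24×10³)² = 5.22×10⁻⁴ J/m³.

0.522 mJ/m³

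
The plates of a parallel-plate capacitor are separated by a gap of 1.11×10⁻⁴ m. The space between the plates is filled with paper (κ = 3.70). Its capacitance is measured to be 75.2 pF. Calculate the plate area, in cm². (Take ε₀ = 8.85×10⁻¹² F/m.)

A ≈ 2.55 cm²

A = Cd/(κε₀) = 7.52×10⁻¹¹ × 1.11×10⁻⁴ / (3.70 × 8.85×10⁻¹²) = 2.55×10⁻⁴ m².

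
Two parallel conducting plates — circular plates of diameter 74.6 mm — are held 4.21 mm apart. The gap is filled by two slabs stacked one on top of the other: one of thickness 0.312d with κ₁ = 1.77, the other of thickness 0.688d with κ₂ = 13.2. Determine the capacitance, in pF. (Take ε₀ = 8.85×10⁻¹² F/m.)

40.2 pF

A = π(74.6/2 mm)² = 4.37×10⁻³ m².
Stacked slabs ⇒ two capacitors in series, each with the full plate area.
C₁ = κ₁ε₀A/d₁ = 1.77 × 8.85×10⁻¹² × 4.37×10⁻³ / 1.31×10⁻³ = 5.21×10⁻¹¹ F.
C₂ = κ₂ε₀A/d₂ = 13.2 × 8.85×10⁻¹² × 4.37×10⁻³ / 2.90×10⁻³ = 1.76×10⁻¹⁰ F.
C = (1/C₁ + 1/C₂)⁻¹ = 4.02×10⁻¹¹ F.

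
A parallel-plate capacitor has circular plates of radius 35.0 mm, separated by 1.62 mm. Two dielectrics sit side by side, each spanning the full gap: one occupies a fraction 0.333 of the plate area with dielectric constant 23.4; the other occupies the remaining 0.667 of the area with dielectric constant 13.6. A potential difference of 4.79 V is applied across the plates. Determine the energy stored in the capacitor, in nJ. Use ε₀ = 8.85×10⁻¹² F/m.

U ≈ 4.07 nJ

A = π(35.0 mm)² = 3.85×10⁻³ m².
Side-by-side slabs ⇒ two capacitors in parallel, each spanning the full gap.
C₁ = κ₁ε₀A₁/d = 23.4 × 8.85×10⁻¹² × 1.28×10⁻³ / 1.62×10⁻³ = 1.64×10⁻¹⁰ F.
C₂ = κ₂ε₀A₂/d = 13.6 × 8.85×10⁻¹² × 2.57×10⁻³ / 1.62×10⁻³ = 1.91×10⁻¹⁰ F.
C = C₁ + C₂ = 3.55×10⁻¹⁰ F.
U = ½CV² = ½ × 3.55×10⁻¹⁰ × (4.79)² = 4.07×10⁻⁹ J.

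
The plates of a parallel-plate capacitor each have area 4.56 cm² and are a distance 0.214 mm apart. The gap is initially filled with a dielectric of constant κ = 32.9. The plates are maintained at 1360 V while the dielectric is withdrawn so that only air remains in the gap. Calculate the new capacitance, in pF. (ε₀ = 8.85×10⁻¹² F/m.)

18.9 pF

A = 4.56 cm² = 4.56×10⁻⁴ m².
Initially C₁ = κε₀A/d = 32.9 × 8.85×10⁻¹² × 4.56×10⁻⁴ / 2.14×10⁻⁴ = 6.20×10⁻¹⁰ F.
C = κε₀A/d scales with κ, so C₂/C₁ = 1/κ = 1/32.9 = 0.0304.
C₂ = 0.0304 × 6.20×10⁻¹⁰ = 1.89×10⁻¹¹ F.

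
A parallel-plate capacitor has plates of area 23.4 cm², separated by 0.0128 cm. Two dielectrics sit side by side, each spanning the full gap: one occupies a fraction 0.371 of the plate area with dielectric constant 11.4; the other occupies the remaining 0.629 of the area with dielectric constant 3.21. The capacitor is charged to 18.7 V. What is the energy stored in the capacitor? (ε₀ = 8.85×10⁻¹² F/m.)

A = 23.4 cm² = 2.34×10⁻³ m².
Side-by-side slabs ⇒ two capacitors in parallel, each spanning the full gap.
C₁ = κ₁ε₀A₁/d = 11.4 × 8.85×10⁻¹² × 8.68×10⁻⁴ / 1.28×10⁻⁴ = 6.84×10⁻¹⁰ F.
C₂ = κ₂ε₀A₂/d = 3.21 × 8.85×10⁻¹² × 1.47×10⁻³ / 1.28×10⁻⁴ = 3.27×10⁻¹⁰ F.
C = C₁ + C₂ = 1.01×10⁻⁹ F.
U = ½CV² = ½ × 1.01×10⁻⁹ × (18.7)² = 1.77×10⁻⁷ J.

U ≈ 177 nJ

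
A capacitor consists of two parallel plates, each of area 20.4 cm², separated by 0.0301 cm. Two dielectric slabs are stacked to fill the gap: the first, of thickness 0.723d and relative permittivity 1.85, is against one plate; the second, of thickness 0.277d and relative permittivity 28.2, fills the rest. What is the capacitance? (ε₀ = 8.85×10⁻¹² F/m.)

A = 20.4 cm² = 2.04×10⁻³ m².
Stacked slabs ⇒ two capacitors in series, each with the full plate area.
C₁ = κ₁ε₀A/d₁ = 1.85 × 8.85×10⁻¹² × 2.04×10⁻³ / 2.18×10⁻⁴ = 1.53×10⁻¹⁰ F.
C₂ = κ₂ε₀A/d₂ = 28.2 × 8.85×10⁻¹² × 2.04×10⁻³ / 8.34×10⁻⁵ = 6.11×10⁻⁹ F.
C = (1/C₁ + 1/C₂)⁻¹ = 1.50×10⁻¹⁰ F.

150 pF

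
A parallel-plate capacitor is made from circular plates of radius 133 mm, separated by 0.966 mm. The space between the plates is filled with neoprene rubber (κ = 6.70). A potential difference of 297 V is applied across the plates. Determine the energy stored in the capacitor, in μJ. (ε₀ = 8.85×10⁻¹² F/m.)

U ≈ 150 μJ

A = π(133 mm)² = 5.56×10⁻² m².
C = κε₀A/d = 6.70 × 8.85×10⁻¹² × 5.56×10⁻² / 9.66×10⁻⁴ = 3.41×10⁻⁹ F.
U = ½CV² = ½ × 3.41×10⁻⁹ × (297)² = 1.50×10⁻⁴ J.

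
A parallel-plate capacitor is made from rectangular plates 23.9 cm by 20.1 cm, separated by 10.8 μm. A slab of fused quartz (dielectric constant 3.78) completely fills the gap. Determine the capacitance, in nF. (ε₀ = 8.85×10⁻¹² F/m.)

C ≈ 149 nF

A = 23.9 × 20.1 cm² = 4.80×10⁻² m².
C = κε₀A/d = 3.78 × 8.85×10⁻¹² × 4.80×10⁻² / 1.08×10⁻⁵ = 1.49×10⁻⁷ F.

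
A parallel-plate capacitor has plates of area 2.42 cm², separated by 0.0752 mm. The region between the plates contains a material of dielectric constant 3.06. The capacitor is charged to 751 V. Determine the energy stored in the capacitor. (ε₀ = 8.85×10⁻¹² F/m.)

A = 2.42 cm² = 2.42×10⁻⁴ m².
C = κε₀A/d = 3.06 × 8.85×10⁻¹² × 2.42×10⁻⁴ / 7.52×10⁻⁵ = 8.71×10⁻¹¹ F.
U = ½CV² = ½ × 8.71×10⁻¹¹ × (751)² = 2.46×10⁻⁵ J.

24.6 μJ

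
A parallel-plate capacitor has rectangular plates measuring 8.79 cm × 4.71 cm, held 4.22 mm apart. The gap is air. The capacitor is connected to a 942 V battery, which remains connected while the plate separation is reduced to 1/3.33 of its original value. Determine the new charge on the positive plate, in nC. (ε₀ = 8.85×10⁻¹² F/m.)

A = 8.79 × 4.71 cm² = 4.14×10⁻³ m².
Initially C₁ = ε₀A/d = 8.85×10⁻¹² × 4.14×10⁻³ / 4.22×10⁻³ = 8.68×10⁻¹² F.
Q₁ = 8.18×10⁻⁹ C.
Battery connected ⇒ V is held fixed. C₂ = 3.33 C₁ and Q = CV, so Q₂/Q₁ = C₂/C₁ = 3.33.
Q₂ = 3.33 × 8.18×10⁻⁹ = 2.72×10⁻⁸ C.

27.2 nC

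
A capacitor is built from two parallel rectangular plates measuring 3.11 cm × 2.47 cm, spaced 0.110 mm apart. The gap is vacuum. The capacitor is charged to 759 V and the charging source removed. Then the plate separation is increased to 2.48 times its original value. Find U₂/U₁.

Isolated ⇒ Q is held fixed.
C₂ = 0.403 C₁ and U = Q²/(2C), so U₂/U₁ = C₁/C₂ = 2.48.

U₂/U₁ ≈ 2.48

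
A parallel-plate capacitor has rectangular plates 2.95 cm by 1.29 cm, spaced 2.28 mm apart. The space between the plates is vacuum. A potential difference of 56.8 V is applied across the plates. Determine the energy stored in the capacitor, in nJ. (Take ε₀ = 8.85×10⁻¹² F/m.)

A = 2.95 × 1.29 cm² = 3.81×10⁻⁴ m².
C = ε₀A/d = 8.85×10⁻¹² × 3.81×10⁻⁴ / 2.28×10⁻³ = 1.48×10⁻¹² F.
U = ½CV² = ½ × 1.48×10⁻¹² × (56.8)² = 2.38×10⁻⁹ J.

U ≈ 2.38 nJ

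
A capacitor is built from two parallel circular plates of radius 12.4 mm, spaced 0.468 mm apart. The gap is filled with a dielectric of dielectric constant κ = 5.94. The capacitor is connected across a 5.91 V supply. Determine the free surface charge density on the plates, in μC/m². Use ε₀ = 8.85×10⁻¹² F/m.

σ ≈ 0.664 μC/m²

A = π(12.4 mm)² = 4.83×10⁻⁴ m².
C = κε₀A/d = 5.94 × 8.85×10⁻¹² × 4.83×10⁻⁴ / 4.68×10⁻⁴ = 5.43×10⁻¹¹ F.
σ = Q/A = CV/A = 5.43×10⁻¹¹ × 5.91 / 4.83×10⁻⁴ = 6.64×10⁻⁷ C/m².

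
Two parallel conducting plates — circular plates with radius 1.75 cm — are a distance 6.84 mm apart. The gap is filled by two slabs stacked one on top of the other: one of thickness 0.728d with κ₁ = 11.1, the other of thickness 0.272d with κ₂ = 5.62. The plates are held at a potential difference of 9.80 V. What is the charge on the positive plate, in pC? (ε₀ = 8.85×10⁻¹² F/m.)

A = π(1.75 cm)² = 9.62×10⁻⁴ m².
Stacked slabs ⇒ two capacitors in series, each with the full plate area.
C₁ = κ₁ε₀A/d₁ = 11.1 × 8.85×10⁻¹² × 9.62×10⁻⁴ / 4.98×10⁻³ = 1.90×10⁻¹¹ F.
C₂ = κ₂ε₀A/d₂ = 5.62 × 8.85×10⁻¹² × 9.62×10⁻⁴ / 1.86×10⁻³ = 2.57×10⁻¹¹ F.
C = (1/C₁ + 1/C₂)⁻¹ = 1.09×10⁻¹¹ F.
Q = CV = 1.09×10⁻¹¹ × 9.80 = 1.07×10⁻¹⁰ C.

107 pC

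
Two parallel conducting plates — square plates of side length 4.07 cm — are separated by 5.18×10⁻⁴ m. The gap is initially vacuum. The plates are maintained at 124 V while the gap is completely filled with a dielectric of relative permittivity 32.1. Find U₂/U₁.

Battery connected ⇒ V is held fixed.
C₂ = 32.1 C₁ and U = ½CV², so U₂/U₁ = C₂/C₁ = 32.1.

U₂/U₁ ≈ 32.1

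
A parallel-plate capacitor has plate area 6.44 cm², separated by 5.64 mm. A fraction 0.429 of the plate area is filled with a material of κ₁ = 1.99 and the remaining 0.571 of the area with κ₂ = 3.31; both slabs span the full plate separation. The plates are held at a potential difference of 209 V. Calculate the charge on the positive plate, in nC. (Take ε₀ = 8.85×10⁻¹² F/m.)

Q ≈ 0.579 nC

A = 6.44 cm² = 6.44×10⁻⁴ m².
Side-by-side slabs ⇒ two capacitors in parallel, each spanning the full gap.
C₁ = κ₁ε₀A₁/d = 1.99 × 8.85×10⁻¹² × 2.76×10⁻⁴ / 5.64×10⁻³ = 8.63×10⁻¹³ F.
C₂ = κ₂ε₀A₂/d = 3.31 × 8.85×10⁻¹² × 3.68×10⁻⁴ / 5.64×10⁻³ = 1.91×10⁻¹² F.
C = C₁ + C₂ = 2.77×10⁻¹² F.
Q = CV = 2.77×10⁻¹² × 209 = 5.79×10⁻¹⁰ C.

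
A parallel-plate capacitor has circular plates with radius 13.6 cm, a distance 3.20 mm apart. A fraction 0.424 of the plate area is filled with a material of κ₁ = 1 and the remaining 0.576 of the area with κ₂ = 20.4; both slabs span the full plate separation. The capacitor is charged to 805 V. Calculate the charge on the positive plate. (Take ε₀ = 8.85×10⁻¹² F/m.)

Q ≈ 1.57 μC

A = π(13.6 cm)² = 5.81×10⁻² m².
Side-by-side slabs ⇒ two capacitors in parallel, each spanning the full gap.
C₁ = κ₁ε₀A₁/d = 1.00 × 8.85×10⁻¹² × 2.46×10⁻² / 3.20×10⁻³ = 6.81×10⁻¹¹ F.
C₂ = κ₂ε₀A₂/d = 20.4 × 8.85×10⁻¹² × 3.35×10⁻² / 3.20×10⁻³ = 1.89×10⁻⁹ F.
C = C₁ + C₂ = 1.96×10⁻⁹ F.
Q = CV = 1.96×10⁻⁹ × 805 = 1.57×10⁻⁶ C.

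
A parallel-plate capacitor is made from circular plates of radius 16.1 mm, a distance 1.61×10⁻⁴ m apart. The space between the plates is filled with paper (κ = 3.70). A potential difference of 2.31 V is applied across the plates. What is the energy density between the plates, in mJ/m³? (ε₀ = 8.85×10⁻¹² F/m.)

E = V/d = 2.31 / 1.61×10⁻⁴ = 1.43×10⁴ V/m.
u = ½κε₀E² = ½ × 3.70 × 8.85×10⁻¹² × (1.43×10⁴)² = 3.37×10⁻³ J/m³.

u ≈ 3.37 mJ/m³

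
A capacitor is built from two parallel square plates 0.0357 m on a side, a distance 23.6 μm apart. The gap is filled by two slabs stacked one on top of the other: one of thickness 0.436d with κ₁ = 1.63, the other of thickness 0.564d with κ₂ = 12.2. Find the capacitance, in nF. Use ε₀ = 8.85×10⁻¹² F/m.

C ≈ 1.52 nF

A = (0.0357 m)² = 1.27×10⁻³ m².
Stacked slabs ⇒ two capacitors in series, each with the full plate area.
C₁ = κ₁ε₀A/d₁ = 1.63 × 8.85×10⁻¹² × 1.27×10⁻³ / 1.03×10⁻⁵ = 1.79×10⁻⁹ F.
C₂ = κ₂ε₀A/d₂ = 12.2 × 8.85×10⁻¹² × 1.27×10⁻³ / 1.33×10⁻⁵ = 1.03×10⁻⁸ F.
C = (1/C₁ + 1/C₂)⁻¹ = 1.52×10⁻⁹ F.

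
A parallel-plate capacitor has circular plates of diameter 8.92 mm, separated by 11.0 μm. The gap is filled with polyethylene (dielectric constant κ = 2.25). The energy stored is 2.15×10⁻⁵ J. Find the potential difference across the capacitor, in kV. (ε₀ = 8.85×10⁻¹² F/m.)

A = π(8.92/2 mm)² = 6.25×10⁻⁵ m².
C = κε₀A/d = 2.25 × 8.85×10⁻¹² × 6.25×10⁻⁵ / 1.10×10⁻⁵ = 1.13×10⁻¹⁰ F.
V = √(2U/C) = √(2 × 2.15×10⁻⁵ / 1.13×10⁻¹⁰) = 6.17×10² V.

0.617 kV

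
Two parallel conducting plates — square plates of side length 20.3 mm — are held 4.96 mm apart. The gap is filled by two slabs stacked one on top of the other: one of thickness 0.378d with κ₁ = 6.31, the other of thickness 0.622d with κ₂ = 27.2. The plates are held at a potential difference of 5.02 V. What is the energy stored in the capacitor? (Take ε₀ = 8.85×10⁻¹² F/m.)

A = (20.3 mm)² = 4.12×10⁻⁴ m².
Stacked slabs ⇒ two capacitors in series, each with the full plate area.
C₁ = κ₁ε₀A/d₁ = 6.31 × 8.85×10⁻¹² × 4.12×10⁻⁴ / 1.87×10⁻³ = 1.23×10⁻¹¹ F.
C₂ = κ₂ε₀A/d₂ = 27.2 × 8.85×10⁻¹² × 4.12×10⁻⁴ / 3.09×10⁻³ = 3.22×10⁻¹¹ F.
C = (1/C₁ + 1/C₂)⁻¹ = 8.88×10⁻¹² F.
U = ½CV² = ½ × 8.88×10⁻¹² × (5.02)² = 1.12×10⁻¹⁰ J.

112 pJ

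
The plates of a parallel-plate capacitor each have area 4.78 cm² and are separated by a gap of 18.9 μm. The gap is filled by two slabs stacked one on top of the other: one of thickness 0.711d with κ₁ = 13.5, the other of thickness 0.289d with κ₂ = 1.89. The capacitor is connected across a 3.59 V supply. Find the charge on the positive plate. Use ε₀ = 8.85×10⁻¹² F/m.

Q ≈ 3.91 nC

A = 4.78 cm² = 4.78×10⁻⁴ m².
Stacked slabs ⇒ two capacitors in series, each with the full plate area.
C₁ = κ₁ε₀A/d₁ = 13.5 × 8.85×10⁻¹² × 4.78×10⁻⁴ / 1.34×10⁻⁵ = 4.25×10⁻⁹ F.
C₂ = κ₂ε₀A/d₂ = 1.89 × 8.85×10⁻¹² × 4.78×10⁻⁴ / 5.46×10⁻⁶ = 1.46×10⁻⁹ F.
C = (1/C₁ + 1/C₂)⁻¹ = 1.09×10⁻⁹ F.
Q = CV = 1.09×10⁻⁹ × 3.59 = 3.91×10⁻⁹ C.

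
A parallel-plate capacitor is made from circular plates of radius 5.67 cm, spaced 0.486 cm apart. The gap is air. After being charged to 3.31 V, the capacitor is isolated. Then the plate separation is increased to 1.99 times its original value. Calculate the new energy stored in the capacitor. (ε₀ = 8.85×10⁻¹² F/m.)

A = π(5.67 cm)² = 1.01×10⁻² m².
Initially C₁ = ε₀A/d = 8.85×10⁻¹² × 1.01×10⁻² / 4.86×10⁻³ = 1.84×10⁻¹¹ F.
U₁ = 1.01×10⁻¹⁰ J.
Isolated ⇒ Q is held fixed. C₂ = 0.503 C₁ and U = Q²/(2C), so U₂/U₁ = C₁/C₂ = 1.99.
U₂ = 1.99 × 1.01×10⁻¹⁰ = 2.00×10⁻¹⁰ J.

U ≈ 200 pJ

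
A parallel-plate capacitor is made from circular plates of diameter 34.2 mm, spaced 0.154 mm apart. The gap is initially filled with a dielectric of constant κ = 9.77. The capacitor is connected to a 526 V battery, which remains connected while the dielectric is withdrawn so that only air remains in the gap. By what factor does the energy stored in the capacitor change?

U₂/U₁ ≈ 0.102

Battery connected ⇒ V is held fixed.
C₂ = 0.102 C₁ and U = ½CV², so U₂/U₁ = C₂/C₁ = 0.102.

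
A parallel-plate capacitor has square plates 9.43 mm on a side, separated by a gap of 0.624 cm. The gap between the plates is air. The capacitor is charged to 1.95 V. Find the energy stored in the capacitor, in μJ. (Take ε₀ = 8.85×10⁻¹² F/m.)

A = (9.43 mm)² = 8.89×10⁻⁵ m².
C = ε₀A/d = 8.85×10⁻¹² × 8.89×10⁻⁵ / 6.24×10⁻³ = 1.26×10⁻¹³ F.
U = ½CV² = ½ × 1.26×10⁻¹³ × (1.95)² = 2.40×10⁻¹³ J.

U ≈ 2.40×10⁻⁷ μJ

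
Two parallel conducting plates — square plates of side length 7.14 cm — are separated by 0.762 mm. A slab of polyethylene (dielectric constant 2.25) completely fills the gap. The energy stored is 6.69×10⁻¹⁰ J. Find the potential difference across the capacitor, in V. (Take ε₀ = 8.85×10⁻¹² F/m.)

A = (7.14 cm)² = 5.10×10⁻³ m².
C = κε₀A/d = 2.25 × 8.85×10⁻¹² × 5.10×10⁻³ / 7.62×10⁻⁴ = 1.33×10⁻¹⁰ F.
V = √(2U/C) = √(2 × 6.69×10⁻¹⁰ / 1.33×10⁻¹⁰) = 3.17 V.

3.17 V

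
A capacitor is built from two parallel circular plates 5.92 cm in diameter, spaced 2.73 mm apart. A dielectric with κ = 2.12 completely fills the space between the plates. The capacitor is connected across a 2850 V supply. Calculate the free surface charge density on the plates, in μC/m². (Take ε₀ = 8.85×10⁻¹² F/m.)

19.6 μC/m²

A = π(5.92/2 cm)² = 2.75×10⁻³ m².
C = κε₀A/d = 2.12 × 8.85×10⁻¹² × 2.75×10⁻³ / 2.73×10⁻³ = 1.89×10⁻¹¹ F.
σ = Q/A = CV/A = 1.89×10⁻¹¹ × 2850 / 2.75×10⁻³ = 1.96×10⁻⁵ C/m².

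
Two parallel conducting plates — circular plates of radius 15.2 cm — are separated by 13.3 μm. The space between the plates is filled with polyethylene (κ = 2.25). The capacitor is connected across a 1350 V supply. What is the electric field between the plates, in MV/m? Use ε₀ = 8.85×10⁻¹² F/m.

E = V/d = 1350 / 1.33×10⁻⁵ = 1.02×10⁸ V/m.

102 MV/m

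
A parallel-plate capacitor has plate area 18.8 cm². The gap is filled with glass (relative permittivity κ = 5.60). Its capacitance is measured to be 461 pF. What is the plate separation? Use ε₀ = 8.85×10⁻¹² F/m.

d ≈ 202 μm

A = 18.8 cm² = 1.88×10⁻³ m².
d = κε₀A/C = 5.60 × 8.85×10⁻¹² × 1.88×10⁻³ / 4.61×10⁻¹⁰ = 2.02×10⁻⁴ m.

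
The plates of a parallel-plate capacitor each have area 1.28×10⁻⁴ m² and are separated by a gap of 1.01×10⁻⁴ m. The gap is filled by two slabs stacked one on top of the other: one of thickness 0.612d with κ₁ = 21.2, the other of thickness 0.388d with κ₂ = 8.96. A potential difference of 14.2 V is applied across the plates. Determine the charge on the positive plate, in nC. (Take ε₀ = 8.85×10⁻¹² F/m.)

Q ≈ 2.21 nC

Stacked slabs ⇒ two capacitors in series, each with the full plate area.
C₁ = κ₁ε₀A/d₁ = 21.2 × 8.85×10⁻¹² × 1.28×10⁻⁴ / 6.18×10⁻⁵ = 3.89×10⁻¹⁰ F.
C₂ = κ₂ε₀A/d₂ = 8.96 × 8.85×10⁻¹² × 1.28×10⁻⁴ / 3.92×10⁻⁵ = 2.59×10⁻¹⁰ F.
C = (1/C₁ + 1/C₂)⁻¹ = 1.55×10⁻¹⁰ F.
Q = CV = 1.55×10⁻¹⁰ × 14.2 = 2.21×10⁻⁹ C.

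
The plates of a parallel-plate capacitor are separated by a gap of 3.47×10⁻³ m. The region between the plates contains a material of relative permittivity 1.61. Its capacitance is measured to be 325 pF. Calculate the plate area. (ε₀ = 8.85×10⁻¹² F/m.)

7.91×10⁴ mm²

A = Cd/(κε₀) = 3.25×10⁻¹⁰ × 3.47×10⁻³ / (1.61 × 8.85×10⁻¹²) = 7.91×10⁻² m².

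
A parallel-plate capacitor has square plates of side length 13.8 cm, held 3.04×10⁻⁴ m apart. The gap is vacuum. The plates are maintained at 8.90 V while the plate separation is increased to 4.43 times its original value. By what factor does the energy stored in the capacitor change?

Battery connected ⇒ V is held fixed.
C₂ = 0.226 C₁ and U = ½CV², so U₂/U₁ = C₂/C₁ = 0.226.

0.226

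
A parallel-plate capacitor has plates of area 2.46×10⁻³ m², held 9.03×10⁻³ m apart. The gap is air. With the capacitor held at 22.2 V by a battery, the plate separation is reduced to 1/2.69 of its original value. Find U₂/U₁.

Battery connected ⇒ V is held fixed.
C₂ = 2.69 C₁ and U = ½CV², so U₂/U₁ = C₂/C₁ = 2.69.

2.69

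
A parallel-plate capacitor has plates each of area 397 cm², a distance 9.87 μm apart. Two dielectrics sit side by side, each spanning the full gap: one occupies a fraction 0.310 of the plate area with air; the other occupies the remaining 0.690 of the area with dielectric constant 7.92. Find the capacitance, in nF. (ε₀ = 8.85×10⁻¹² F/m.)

C ≈ 206 nF

A = 397 cm² = 3.97×10⁻² m².
Side-by-side slabs ⇒ two capacitors in parallel, each spanning the full gap.
C₁ = κ₁ε₀A₁/d = 1.00 × 8.85×10⁻¹² × 1.23×10⁻² / 9.87×10⁻⁶ = 1.10×10⁻⁸ F.
C₂ = κ₂ε₀A₂/d = 7.92 × 8.85×10⁻¹² × 2.74×10⁻² / 9.87×10⁻⁶ = 1.95×10⁻⁷ F.
C = C₁ + C₂ = 2.06×10⁻⁷ F.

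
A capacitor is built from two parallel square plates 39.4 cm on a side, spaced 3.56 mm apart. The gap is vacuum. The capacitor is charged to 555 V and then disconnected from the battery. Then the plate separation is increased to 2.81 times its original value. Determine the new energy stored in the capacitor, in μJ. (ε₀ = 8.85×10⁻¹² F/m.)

A = (39.4 cm)² = 0.155 m².
Initially C₁ = ε₀A/d = 8.85×10⁻¹² × 0.155 / 3.56×10⁻³ = 3.86×10⁻¹⁰ F.
U₁ = 5.94×10⁻⁵ J.
Isolated ⇒ Q is held fixed. C₂ = 0.356 C₁ and U = Q²/(2C), so U₂/U₁ = C₁/C₂ = 2.81.
U₂ = 2.81 × 5.94×10⁻⁵ = 1.67×10⁻⁴ J.

U ≈ 167 μJ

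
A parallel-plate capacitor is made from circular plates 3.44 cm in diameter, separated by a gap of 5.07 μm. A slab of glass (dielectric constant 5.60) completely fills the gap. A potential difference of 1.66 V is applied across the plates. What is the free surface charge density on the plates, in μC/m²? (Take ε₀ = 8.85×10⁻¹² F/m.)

σ ≈ 16.2 μC/m²

A = π(3.44/2 cm)² = 9.29×10⁻⁴ m².
C = κε₀A/d = 5.60 × 8.85×10⁻¹² × 9.29×10⁻⁴ / 5.07×10⁻⁶ = 9.09×10⁻⁹ F.
σ = Q/A = CV/A = 9.09×10⁻⁹ × 1.66 / 9.29×10⁻⁴ = 1.62×10⁻⁵ C/m².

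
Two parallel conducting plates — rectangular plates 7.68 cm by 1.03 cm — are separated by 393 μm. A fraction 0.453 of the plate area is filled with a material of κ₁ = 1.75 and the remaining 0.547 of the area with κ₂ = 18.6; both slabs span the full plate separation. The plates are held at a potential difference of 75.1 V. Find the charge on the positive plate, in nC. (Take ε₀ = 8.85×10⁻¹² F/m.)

14.7 nC

A = 7.68 × 1.03 cm² = 7.91×10⁻⁴ m².
Side-by-side slabs ⇒ two capacitors in parallel, each spanning the full gap.
C₁ = κ₁ε₀A₁/d = 1.75 × 8.85×10⁻¹² × 3.58×10⁻⁴ / 3.93×10⁻⁴ = 1.41×10⁻¹¹ F.
C₂ = κ₂ε₀A₂/d = 18.6 × 8.85×10⁻¹² × 4.33×10⁻⁴ / 3.93×10⁻⁴ = 1.81×10⁻¹⁰ F.
C = C₁ + C₂ = 1.95×10⁻¹⁰ F.
Q = CV = 1.95×10⁻¹⁰ × 75.1 = 1.47×10⁻⁸ C.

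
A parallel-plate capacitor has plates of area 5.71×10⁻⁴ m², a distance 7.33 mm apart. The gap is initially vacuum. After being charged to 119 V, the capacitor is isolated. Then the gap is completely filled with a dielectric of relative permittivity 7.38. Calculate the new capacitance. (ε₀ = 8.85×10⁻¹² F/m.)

C ≈ 5.09 pF

Initially C₁ = ε₀A/d = 8.85×10⁻¹² × 5.71×10⁻⁴ / 7.33×10⁻³ = 6.89×10⁻¹³ F.
C = κε₀A/d scales with κ, so C₂/C₁ = κ = 7.38.
C₂ = 7.38 × 6.89×10⁻¹³ = 5.09×10⁻¹² F.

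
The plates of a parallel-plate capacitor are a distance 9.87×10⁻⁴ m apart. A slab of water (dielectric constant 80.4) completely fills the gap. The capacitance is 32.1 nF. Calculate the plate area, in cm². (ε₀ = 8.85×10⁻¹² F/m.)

A ≈ 445 cm²

A = Cd/(κε₀) = 3.21×10⁻⁸ × 9.87×10⁻⁴ / (80.4 × 8.85×10⁻¹²) = 4.45×10⁻² m².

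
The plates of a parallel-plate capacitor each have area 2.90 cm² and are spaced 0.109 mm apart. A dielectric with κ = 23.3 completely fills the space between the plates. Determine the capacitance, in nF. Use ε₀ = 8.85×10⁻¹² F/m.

C ≈ 0.549 nF

A = 2.90 cm² = 2.90×10⁻⁴ m².
C = κε₀A/d = 23.3 × 8.85×10⁻¹² × 2.90×10⁻⁴ / 1.09×10⁻⁴ = 5.49×10⁻¹⁰ F.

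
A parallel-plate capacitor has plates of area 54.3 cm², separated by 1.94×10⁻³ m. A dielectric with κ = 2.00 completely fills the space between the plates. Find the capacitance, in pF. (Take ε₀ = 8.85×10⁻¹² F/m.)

49.5 pF

A = 54.3 cm² = 5.43×10⁻³ m².
C = κε₀A/d = 2.00 × 8.85×10⁻¹² × 5.43×10⁻³ / 1.94×10⁻³ = 4.95×10⁻¹¹ F.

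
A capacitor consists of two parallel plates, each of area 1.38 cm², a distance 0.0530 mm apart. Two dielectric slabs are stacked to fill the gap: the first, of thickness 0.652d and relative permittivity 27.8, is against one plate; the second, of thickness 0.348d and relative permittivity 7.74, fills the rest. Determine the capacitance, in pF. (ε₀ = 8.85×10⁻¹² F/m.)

A = 1.38 cm² = 1.38×10⁻⁴ m².
Stacked slabs ⇒ two capacitors in series, each with the full plate area.
C₁ = κ₁ε₀A/d₁ = 27.8 × 8.85×10⁻¹² × 1.38×10⁻⁴ / 3.46×10⁻⁵ = 9.83×10⁻¹⁰ F.
C₂ = κ₂ε₀A/d₂ = 7.74 × 8.85×10⁻¹² × 1.38×10⁻⁴ / 1.84×10⁻⁵ = 5.13×10⁻¹⁰ F.
C = (1/C₁ + 1/C₂)⁻¹ = 3.37×10⁻¹⁰ F.

C ≈ 337 pF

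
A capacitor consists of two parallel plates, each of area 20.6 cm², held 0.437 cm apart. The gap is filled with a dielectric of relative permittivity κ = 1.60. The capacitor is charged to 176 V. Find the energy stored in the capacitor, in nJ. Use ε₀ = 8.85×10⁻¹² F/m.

U ≈ 103 nJ

A = 20.6 cm² = 2.06×10⁻³ m².
C = κε₀A/d = 1.60 × 8.85×10⁻¹² × 2.06×10⁻³ / 4.37×10⁻³ = 6.67×10⁻¹² F.
U = ½CV² = ½ × 6.67×10⁻¹² × (176)² = 1.03×10⁻⁷ J.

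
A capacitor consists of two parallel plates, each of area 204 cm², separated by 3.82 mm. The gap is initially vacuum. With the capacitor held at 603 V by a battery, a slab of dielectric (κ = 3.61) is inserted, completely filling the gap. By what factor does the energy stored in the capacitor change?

Battery connected ⇒ V is held fixed.
C₂ = 3.61 C₁ and U = ½CV², so U₂/U₁ = C₂/C₁ = 3.61.

3.61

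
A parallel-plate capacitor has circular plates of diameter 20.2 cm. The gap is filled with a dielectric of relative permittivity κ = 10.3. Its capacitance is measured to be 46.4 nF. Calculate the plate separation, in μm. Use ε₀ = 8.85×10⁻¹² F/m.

d ≈ 63.0 μm

A = π(20.2/2 cm)² = 3.20×10⁻² m².
d = κε₀A/C = 10.3 × 8.85×10⁻¹² × 3.20×10⁻² / 4.64×10⁻⁸ = 6.30×10⁻⁵ m.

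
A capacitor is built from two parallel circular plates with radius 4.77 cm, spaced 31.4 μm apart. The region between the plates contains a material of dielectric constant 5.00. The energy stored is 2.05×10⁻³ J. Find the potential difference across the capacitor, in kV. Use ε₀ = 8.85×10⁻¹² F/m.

0.638 kV

A = π(4.77 cm)² = 7.15×10⁻³ m².
C = κε₀A/d = 5.00 × 8.85×10⁻¹² × 7.15×10⁻³ / 3.14×10⁻⁵ = 1.01×10⁻⁸ F.
V = √(2U/C) = √(2 × 2.05×10⁻³ / 1.01×10⁻⁸) = 6.38×10² V.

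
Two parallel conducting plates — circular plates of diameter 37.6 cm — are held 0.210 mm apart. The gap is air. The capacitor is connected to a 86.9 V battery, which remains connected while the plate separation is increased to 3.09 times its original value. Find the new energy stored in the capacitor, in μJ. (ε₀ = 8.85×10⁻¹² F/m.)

U ≈ 5.72 μJ

A = π(37.6/2 cm)² = 0.111 m².
Initially C₁ = ε₀A/d = 8.85×10⁻¹² × 0.111 / 2.10×10⁻⁴ = 4.68×10⁻⁹ F.
U₁ = 1.77×10⁻⁵ J.
Battery connected ⇒ V is held fixed. C₂ = 0.324 C₁ and U = ½CV², so U₂/U₁ = C₂/C₁ = 0.324.
U₂ = 0.324 × 1.77×10⁻⁵ = 5.72×10⁻⁶ J.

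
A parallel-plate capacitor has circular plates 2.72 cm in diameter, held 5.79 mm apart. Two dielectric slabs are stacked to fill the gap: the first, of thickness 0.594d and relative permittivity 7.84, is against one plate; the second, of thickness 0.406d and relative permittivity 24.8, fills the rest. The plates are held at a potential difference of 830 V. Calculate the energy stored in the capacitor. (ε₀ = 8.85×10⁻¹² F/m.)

3.32 μJ

A = π(2.72/2 cm)² = 5.81×10⁻⁴ m².
Stacked slabs ⇒ two capacitors in series, each with the full plate area.
C₁ = κ₁ε₀A/d₁ = 7.84 × 8.85×10⁻¹² × 5.81×10⁻⁴ / 3.44×10⁻³ = 1.17×10⁻¹¹ F.
C₂ = κ₂ε₀A/d₂ = 24.8 × 8.85×10⁻¹² × 5.81×10⁻⁴ / 2.35×10⁻³ = 5.43×10⁻¹¹ F.
C = (1/C₁ + 1/C₂)⁻¹ = 9.64×10⁻¹² F.
U = ½CV² = ½ × 9.64×10⁻¹² × (830)² = 3.32×10⁻⁶ J.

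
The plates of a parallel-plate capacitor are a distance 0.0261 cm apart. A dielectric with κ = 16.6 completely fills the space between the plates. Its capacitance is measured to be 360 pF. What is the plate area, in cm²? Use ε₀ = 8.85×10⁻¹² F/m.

A = Cd/(κε₀) = 3.60×10⁻¹⁰ × 2.61×10⁻⁴ / (16.6 × 8.85×10⁻¹²) = 6.40×10⁻⁴ m².

6.40 cm²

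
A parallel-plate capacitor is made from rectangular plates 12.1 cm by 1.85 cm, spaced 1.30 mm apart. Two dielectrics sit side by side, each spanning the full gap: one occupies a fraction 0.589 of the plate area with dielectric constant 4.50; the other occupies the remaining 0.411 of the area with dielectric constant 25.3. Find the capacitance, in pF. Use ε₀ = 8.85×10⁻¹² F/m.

A = 12.1 × 1.85 cm² = 2.24×10⁻³ m².
Side-by-side slabs ⇒ two capacitors in parallel, each spanning the full gap.
C₁ = κ₁ε₀A₁/d = 4.50 × 8.85×10⁻¹² × 1.32×10⁻³ / 1.30×10⁻³ = 4.04×10⁻¹¹ F.
C₂ = κ₂ε₀A₂/d = 25.3 × 8.85×10⁻¹² × 9.20×10⁻⁴ / 1.30×10⁻³ = 1.58×10⁻¹⁰ F.
C = C₁ + C₂ = 1.99×10⁻¹⁰ F.

199 pF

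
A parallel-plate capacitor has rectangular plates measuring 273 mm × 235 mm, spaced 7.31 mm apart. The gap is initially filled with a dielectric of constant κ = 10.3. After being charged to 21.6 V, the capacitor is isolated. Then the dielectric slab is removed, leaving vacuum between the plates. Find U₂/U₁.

Isolated ⇒ Q is held fixed.
C₂ = 0.0971 C₁ and U = Q²/(2C), so U₂/U₁ = C₁/C₂ = 10.3.

10.3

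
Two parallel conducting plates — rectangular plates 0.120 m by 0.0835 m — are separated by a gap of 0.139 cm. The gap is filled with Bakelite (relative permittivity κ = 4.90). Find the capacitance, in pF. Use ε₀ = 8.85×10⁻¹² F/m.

C ≈ 313 pF

A = 0.120 × 0.0835 m² = 1.00×10⁻² m².
C = κε₀A/d = 4.90 × 8.85×10⁻¹² × 1.00×10⁻² / 1.39×10⁻³ = 3.13×10⁻¹⁰ F.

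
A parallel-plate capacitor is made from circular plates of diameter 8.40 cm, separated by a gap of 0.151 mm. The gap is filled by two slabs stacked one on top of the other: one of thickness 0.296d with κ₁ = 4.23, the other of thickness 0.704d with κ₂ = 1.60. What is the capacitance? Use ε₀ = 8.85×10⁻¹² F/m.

0.637 nF

A = π(8.40/2 cm)² = 5.54×10⁻³ m².
Stacked slabs ⇒ two capacitors in series, each with the full plate area.
C₁ = κ₁ε₀A/d₁ = 4.23 × 8.85×10⁻¹² × 5.54×10⁻³ / 4.47×10⁻⁵ = 4.64×10⁻⁹ F.
C₂ = κ₂ε₀A/d₂ = 1.60 × 8.85×10⁻¹² × 5.54×10⁻³ / 1.06×10⁻⁴ = 7.38×10⁻¹⁰ F.
C = (1/C₁ + 1/C₂)⁻¹ = 6.37×10⁻¹⁰ F.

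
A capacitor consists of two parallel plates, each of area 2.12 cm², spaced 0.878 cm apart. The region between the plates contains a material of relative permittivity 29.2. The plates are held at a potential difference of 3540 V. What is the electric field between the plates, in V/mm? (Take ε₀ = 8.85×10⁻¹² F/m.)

E = V/d = 3540 / 8.78×10⁻³ = 4.03×10⁵ V/m.

E ≈ 403 V/mm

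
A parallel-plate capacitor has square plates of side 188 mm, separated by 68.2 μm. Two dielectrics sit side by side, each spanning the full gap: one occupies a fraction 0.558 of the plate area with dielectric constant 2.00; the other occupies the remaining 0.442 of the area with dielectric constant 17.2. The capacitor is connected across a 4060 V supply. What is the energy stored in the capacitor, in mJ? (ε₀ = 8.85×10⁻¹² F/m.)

330 mJ

A = (188 mm)² = 3.53×10⁻² m².
Side-by-side slabs ⇒ two capacitors in parallel, each spanning the full gap.
C₁ = κ₁ε₀A₁/d = 2.00 × 8.85×10⁻¹² × 1.97×10⁻² / 6.82×10⁻⁵ = 5.12×10⁻⁹ F.
C₂ = κ₂ε₀A₂/d = 17.2 × 8.85×10⁻¹² × 1.56×10⁻² / 6.82×10⁻⁵ = 3.49×10⁻⁸ F.
C = C₁ + C₂ = 4.00×10⁻⁸ F.
U = ½CV² = ½ × 4.00×10⁻⁸ × (4060)² = 0.330 J.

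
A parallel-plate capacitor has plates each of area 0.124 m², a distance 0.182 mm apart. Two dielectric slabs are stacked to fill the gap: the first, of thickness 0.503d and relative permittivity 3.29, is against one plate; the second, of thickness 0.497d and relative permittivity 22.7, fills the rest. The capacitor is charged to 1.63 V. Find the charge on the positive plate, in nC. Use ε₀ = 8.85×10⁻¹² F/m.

Q ≈ 56.2 nC

Stacked slabs ⇒ two capacitors in series, each with the full plate area.
C₁ = κ₁ε₀A/d₁ = 3.29 × 8.85×10⁻¹² × 0.124 / 9.15×10⁻⁵ = 3.94×10⁻⁸ F.
C₂ = κ₂ε₀A/d₂ = 22.7 × 8.85×10⁻¹² × 0.124 / 9.05×10⁻⁵ = 2.75×10⁻⁷ F.
C = (1/C₁ + 1/C₂)⁻¹ = 3.45×10⁻⁸ F.
Q = CV = 3.45×10⁻⁸ × 1.63 = 5.62×10⁻⁸ C.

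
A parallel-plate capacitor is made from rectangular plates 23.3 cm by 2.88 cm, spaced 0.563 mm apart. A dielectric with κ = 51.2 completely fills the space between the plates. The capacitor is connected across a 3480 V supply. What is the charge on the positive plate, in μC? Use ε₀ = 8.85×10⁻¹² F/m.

A = 23.3 × 2.88 cm² = 6.71×10⁻³ m².
C = κε₀A/d = 51.2 × 8.85×10⁻¹² × 6.71×10⁻³ / 5.63×10⁻⁴ = 5.40×10⁻⁹ F.
Q = CV = 5.40×10⁻⁹ × 3480 = 1.88×10⁻⁵ C.

Q ≈ 18.8 μC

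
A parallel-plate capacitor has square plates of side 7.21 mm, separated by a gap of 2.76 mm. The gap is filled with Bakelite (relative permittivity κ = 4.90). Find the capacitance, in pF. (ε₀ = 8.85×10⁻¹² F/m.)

0.817 pF

A = (7.21 mm)² = 5.20×10⁻⁵ m².
C = κε₀A/d = 4.90 × 8.85×10⁻¹² × 5.20×10⁻⁵ / 2.76×10⁻³ = 8.17×10⁻¹³ F.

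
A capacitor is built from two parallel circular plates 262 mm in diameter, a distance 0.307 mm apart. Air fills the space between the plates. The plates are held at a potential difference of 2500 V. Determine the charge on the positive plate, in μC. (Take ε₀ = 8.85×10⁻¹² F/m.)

Q ≈ 3.89 μC

A = π(262/2 mm)² = 5.39×10⁻² m².
C = ε₀A/d = 8.85×10⁻¹² × 5.39×10⁻² / 3.07×10⁻⁴ = 1.55×10⁻⁹ F.
Q = CV = 1.55×10⁻⁹ × 2500 = 3.89×10⁻⁶ C.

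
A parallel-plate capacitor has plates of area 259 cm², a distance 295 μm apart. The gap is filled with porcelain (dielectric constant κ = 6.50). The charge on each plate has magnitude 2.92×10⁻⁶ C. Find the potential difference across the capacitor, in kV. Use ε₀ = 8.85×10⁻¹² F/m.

V ≈ 0.578 kV

A = 259 cm² = 2.59×10⁻² m².
C = κε₀A/d = 6.50 × 8.85×10⁻¹² × 2.59×10⁻² / 2.95×10⁻⁴ = 5.05×10⁻⁹ F.
V = Q/C = 2.92×10⁻⁶ / 5.05×10⁻⁹ = 5.78×10² V.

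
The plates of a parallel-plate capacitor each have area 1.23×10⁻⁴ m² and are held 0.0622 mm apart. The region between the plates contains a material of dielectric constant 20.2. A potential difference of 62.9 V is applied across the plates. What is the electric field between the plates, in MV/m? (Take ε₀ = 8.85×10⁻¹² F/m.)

1.01 MV/m

E = V/d = 62.9 / 6.22×10⁻⁵ = 1.01×10⁶ V/m.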